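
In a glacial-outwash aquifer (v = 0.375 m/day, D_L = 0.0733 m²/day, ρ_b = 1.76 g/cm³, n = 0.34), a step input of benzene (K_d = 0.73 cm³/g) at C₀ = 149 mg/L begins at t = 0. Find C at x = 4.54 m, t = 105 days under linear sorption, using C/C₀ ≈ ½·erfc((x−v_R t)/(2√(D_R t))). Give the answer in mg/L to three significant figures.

Retardation factor R = 1 + ρ_b·K_d/n = 1 + 1.76 × 0.73/0.34 = 4.779.
Sorption retards both mechanisms: v_R = v/R = 0.07847 m/day, D_R = D/R = 0.01534 m²/day.
v_R·t = 0.07847 × 105 = 8.23935 m; 2√(D_R t) = 2.538 m; argument = (4.54 − 8.23935)/2.538 = -1.458.
C = C₀ × ½·erfc(-1.458) = 149 × 0.9804 = 146 mg/L.

146 mg/L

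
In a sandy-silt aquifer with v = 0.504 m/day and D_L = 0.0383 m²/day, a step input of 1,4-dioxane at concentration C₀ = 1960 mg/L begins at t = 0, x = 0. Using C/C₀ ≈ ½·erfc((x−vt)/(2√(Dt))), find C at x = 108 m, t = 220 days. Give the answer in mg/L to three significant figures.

For a continuous step input, C/C₀ ≈ ½·erfc((x−vt)/(2√(Dt))).
vt = 0.504 × 220 = 110.88 m and 2√(Dt) = 2√(0.0383 × 220) = 5.806 m.
Argument (x−vt)/(2√(Dt)) = (108 − 110.88)/5.806 = -0.4960; ½·erfc(-0.4960) = 0.7585.
C = 1960 × 0.7585 = 1490 mg/L.

1490 mg/L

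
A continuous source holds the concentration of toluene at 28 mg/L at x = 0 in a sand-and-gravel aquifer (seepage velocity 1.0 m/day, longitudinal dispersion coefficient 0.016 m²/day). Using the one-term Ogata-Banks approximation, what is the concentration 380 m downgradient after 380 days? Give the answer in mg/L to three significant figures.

For a continuous step input, C/C₀ ≈ ½·erfc((x−vt)/(2√(Dt))).
vt = 1.0 × 380 = 380 m and 2√(Dt) = 2√(0.016 × 380) = 4.932 m.
Argument (x−vt)/(2√(Dt)) = (380 − 380)/4.932 = 0; ½·erfc(0) = 0.5000.
C = 28 × 0.5000 = 14.0 mg/L.

14.0 mg/L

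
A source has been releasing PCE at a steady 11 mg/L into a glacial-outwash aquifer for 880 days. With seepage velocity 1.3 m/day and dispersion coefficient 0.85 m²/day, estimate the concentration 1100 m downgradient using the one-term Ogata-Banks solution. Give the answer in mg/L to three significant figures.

9.60 mg/L

For a continuous step input, C/C₀ ≈ ½·erfc((x−vt)/(2√(Dt))).
vt = 1.3 × 880 = 1144 m and 2√(Dt) = 2√(0.85 × 880) = 54.70 m.
Argument (x−vt)/(2√(Dt)) = (1100 − 1144)/54.70 = -0.8044; ½·erfc(-0.8044) = 0.8724.
C = 11 × 0.8724 = 9.60 mg/L.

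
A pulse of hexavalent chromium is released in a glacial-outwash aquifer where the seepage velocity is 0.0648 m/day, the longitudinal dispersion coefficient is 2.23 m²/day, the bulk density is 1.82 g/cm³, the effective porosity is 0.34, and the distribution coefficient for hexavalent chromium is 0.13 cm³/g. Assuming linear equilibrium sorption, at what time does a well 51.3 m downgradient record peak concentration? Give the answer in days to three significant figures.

Retardation factor R = 1 + ρ_b·K_d/n = 1 + 1.82 × 0.13/0.34 = 1.696.
Sorption retards both mechanisms: v_R = v/R = 0.03821 m/day, D_R = D/R = 1.315 m²/day.
Peak time from v_R²t² + 2D_R t − x² = 0: t = (√(D_R² + v_R²x²) − D_R)/v_R².
√(D_R² + v_R²x²) = √(1.315² + 0.03821² × 51.3²) = 2.360; v_R² = 0.001460.
t = (2.360 − 1.315)/0.001460 = 716 days.

716 days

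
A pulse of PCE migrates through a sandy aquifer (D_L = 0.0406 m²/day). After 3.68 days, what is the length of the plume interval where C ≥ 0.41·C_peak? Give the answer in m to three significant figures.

1.46 m

The plume is Gaussian with σ = √(2Dt) = √(2 × 0.0406 × 3.68) = 0.5466 m.
C/C_peak = exp(−Δx²/(2σ²)) = 0.41 ⇒ Δx = σ·√(−2 ln 0.41) = 0.5466 × 1.335 = 0.7297 m.
Width = 2Δx = 1.46 m.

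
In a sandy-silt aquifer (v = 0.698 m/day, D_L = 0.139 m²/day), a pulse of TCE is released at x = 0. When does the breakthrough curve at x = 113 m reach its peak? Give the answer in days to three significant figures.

162 days

For the 1D instantaneous-source solution, setting ∂C/∂t = 0 at fixed x gives v²t² + 2Dt − x² = 0, so t = (√(D² + v²x²) − D)/v².
√(D² + v²x²) = √(0.139² + 0.698² × 113²) = 78.87; v² = 0.487204.
t = (78.87 − 0.139)/0.487204 = 162 days (vs. the pure-advection estimate x/v = 162 d).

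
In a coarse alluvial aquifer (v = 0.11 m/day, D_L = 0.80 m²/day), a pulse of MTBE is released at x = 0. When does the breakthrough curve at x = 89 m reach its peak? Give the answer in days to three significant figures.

For the 1D instantaneous-source solution, setting ∂C/∂t = 0 at fixed x gives v²t² + 2Dt − x² = 0, so t = (√(D² + v²x²) − D)/v².
√(D² + v²x²) = √(0.80² + 0.11² × 89²) = 9.823; v² = 0.0121.
t = (9.823 − 0.80)/0.0121 = 746 days (vs. the pure-advection estimate x/v = 809 d).

746 days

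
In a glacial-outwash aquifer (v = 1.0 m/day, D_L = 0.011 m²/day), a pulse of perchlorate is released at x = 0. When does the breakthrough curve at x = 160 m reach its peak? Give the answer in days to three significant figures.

For the 1D instantaneous-source solution, setting ∂C/∂t = 0 at fixed x gives v²t² + 2Dt − x² = 0, so t = (√(D² + v²x²) − D)/v².
√(D² + v²x²) = √(0.011² + 1.0² × 160²) = 160.0; v² = 1.
t = (160.0 − 0.011)/1 = 160 days (vs. the pure-advection estimate x/v = 160 d).

160 days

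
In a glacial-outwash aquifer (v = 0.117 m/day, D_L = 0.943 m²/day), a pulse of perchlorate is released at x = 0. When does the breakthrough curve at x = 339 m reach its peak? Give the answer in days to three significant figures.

2830 days

For the 1D instantaneous-source solution, setting ∂C/∂t = 0 at fixed x gives v²t² + 2Dt − x² = 0, so t = (√(D² + v²x²) − D)/v².
√(D² + v²x²) = √(0.943² + 0.117² × 339²) = 39.67; v² = 0.013689.
t = (39.67 − 0.943)/0.013689 = 2830 days (vs. the pure-advection estimate x/v = 2900 d).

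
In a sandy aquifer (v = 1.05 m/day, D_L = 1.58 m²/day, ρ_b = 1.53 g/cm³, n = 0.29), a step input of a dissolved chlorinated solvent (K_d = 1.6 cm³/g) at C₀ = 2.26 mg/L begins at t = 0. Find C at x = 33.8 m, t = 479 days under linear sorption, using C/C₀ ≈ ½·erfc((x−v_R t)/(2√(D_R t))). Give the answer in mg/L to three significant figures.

2.12 mg/L

Retardation factor R = 1 + ρ_b·K_d/n = 1 + 1.53 × 1.6/0.29 = 9.441.
Sorption retards both mechanisms: v_R = v/R = 0.1112 m/day, D_R = D/R = 0.1674 m²/day.
v_R·t = 0.1112 × 479 = 53.2648 m; 2√(D_R t) = 17.91 m; argument = (33.8 − 53.2648)/17.91 = -1.087.
C = C₀ × ½·erfc(-1.087) = 2.26 × 0.9379 = 2.12 mg/L.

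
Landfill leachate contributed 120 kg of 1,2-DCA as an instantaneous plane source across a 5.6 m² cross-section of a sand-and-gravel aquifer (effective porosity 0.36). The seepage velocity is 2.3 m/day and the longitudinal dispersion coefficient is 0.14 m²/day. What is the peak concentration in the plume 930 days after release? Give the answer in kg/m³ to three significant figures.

The peak of an instantaneous 1D plume sits at x = vt; there the Gaussian factor is 1 and C_max = M/(n_e·A·√(4πDt)), where n_e·A is the pore area the mass is dissolved in.
√(4πDt) = √(4π × 0.14 × 930) = 40.45 m, so C_max = 120/(0.36 × 5.6 × 40.45) = 1.47 kg/m³.

1.47 kg/m³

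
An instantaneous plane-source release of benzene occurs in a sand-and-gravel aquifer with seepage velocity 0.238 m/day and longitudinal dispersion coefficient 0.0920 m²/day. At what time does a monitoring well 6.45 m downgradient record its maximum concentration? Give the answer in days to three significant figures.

25.5 days

For the 1D instantaneous-source solution, setting ∂C/∂t = 0 at fixed x gives v²t² + 2Dt − x² = 0, so t = (√(D² + v²x²) − D)/v².
√(D² + v²x²) = √(0.0920² + 0.238² × 6.45²) = 1.538; v² = 0.056644.
t = (1.538 − 0.0920)/0.056644 = 25.5 days (vs. the pure-advection estimate x/v = 27.1 d).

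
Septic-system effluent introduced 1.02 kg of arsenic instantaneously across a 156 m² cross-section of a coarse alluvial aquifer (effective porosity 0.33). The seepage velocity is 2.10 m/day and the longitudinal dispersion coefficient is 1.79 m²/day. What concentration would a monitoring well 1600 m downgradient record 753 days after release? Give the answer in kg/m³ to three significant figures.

0.000143 kg/m³

For an instantaneous plane source, C(x,t) = M/(n_e·A·√(4πDt)) · exp(−(x−vt)²/(4Dt)), with n_e·A the pore (flow) area.
Plume center vt = 2.10 × 753 = 1581.3 m, so the well at 1600 m is 18.7 m downgradient of the peak.
√(4πDt) = 130.1 m, giving peak height M/(n_e·A·√(4πDt)) = 1.02/(0.33 × 156 × 130.1) = 0.0001523 kg/m³.
(x−vt)²/(4Dt) = (18.7)²/(4 × 1.79 × 753) = 0.06486; exp(−0.06486) = 0.9372.
C = 0.0001523 × 0.9372 = 0.000143 kg/m³.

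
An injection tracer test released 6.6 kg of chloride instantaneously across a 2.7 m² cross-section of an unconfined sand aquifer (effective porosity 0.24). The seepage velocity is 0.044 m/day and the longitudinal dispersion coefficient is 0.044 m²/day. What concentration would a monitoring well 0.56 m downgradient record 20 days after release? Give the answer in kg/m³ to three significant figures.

2.98 kg/m³

For an instantaneous plane source, C(x,t) = M/(n_e·A·√(4πDt)) · exp(−(x−vt)²/(4Dt)), with n_e·A the pore (flow) area.
Plume center vt = 0.044 × 20 = 0.88 m, so the well at 0.56 m is 0.32 m upgradient of the peak.
√(4πDt) = 3.325 m, giving peak height M/(n_e·A·√(4πDt)) = 6.6/(0.24 × 2.7 × 3.325) = 3.063 kg/m³.
(x−vt)²/(4Dt) = (-0.32)²/(4 × 0.044 × 20) = 0.02909; exp(−0.02909) = 0.9713.
C = 3.063 × 0.9713 = 2.98 kg/m³.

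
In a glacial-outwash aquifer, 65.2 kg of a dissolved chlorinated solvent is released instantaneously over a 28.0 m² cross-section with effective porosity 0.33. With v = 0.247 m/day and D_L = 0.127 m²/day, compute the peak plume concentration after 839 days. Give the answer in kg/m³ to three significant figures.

The peak of an instantaneous 1D plume sits at x = vt; there the Gaussian factor is 1 and C_max = M/(n_e·A·√(4πDt)), where n_e·A is the pore area the mass is dissolved in.
√(4πDt) = √(4π × 0.127 × 839) = 36.59 m, so C_max = 65.2/(0.33 × 28.0 × 36.59) = 0.193 kg/m³.

0.193 kg/m³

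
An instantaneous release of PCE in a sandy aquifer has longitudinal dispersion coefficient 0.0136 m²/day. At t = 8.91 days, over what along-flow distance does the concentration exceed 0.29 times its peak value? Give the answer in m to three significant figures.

The plume is Gaussian with σ = √(2Dt) = √(2 × 0.0136 × 8.91) = 0.4923 m.
C/C_peak = exp(−Δx²/(2σ²)) = 0.29 ⇒ Δx = σ·√(−2 ln 0.29) = 0.4923 × 1.573 = 0.7744 m.
Width = 2Δx = 1.55 m.

1.55 m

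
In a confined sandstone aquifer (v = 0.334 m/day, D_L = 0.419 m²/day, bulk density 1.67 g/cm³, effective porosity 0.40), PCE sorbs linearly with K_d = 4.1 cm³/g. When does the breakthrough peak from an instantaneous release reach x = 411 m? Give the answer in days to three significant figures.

22200 days

Retardation factor R = 1 + ρ_b·K_d/n = 1 + 1.67 × 4.1/0.40 = 18.12.
Sorption retards both mechanisms: v_R = v/R = 0.01843 m/day, D_R = D/R = 0.02312 m²/day.
Peak time from v_R²t² + 2D_R t − x² = 0: t = (√(D_R² + v_R²x²) − D_R)/v_R².
√(D_R² + v_R²x²) = √(0.02312² + 0.01843² × 411²) = 7.575; v_R² = 0.0003397.
t = (7.575 − 0.02312)/0.0003397 = 22200 days.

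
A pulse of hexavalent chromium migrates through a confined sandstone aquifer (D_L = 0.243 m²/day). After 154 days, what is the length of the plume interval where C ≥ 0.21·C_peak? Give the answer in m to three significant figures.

The plume is Gaussian with σ = √(2Dt) = √(2 × 0.243 × 154) = 8.651 m.
C/C_peak = exp(−Δx²/(2σ²)) = 0.21 ⇒ Δx = σ·√(−2 ln 0.21) = 8.651 × 1.767 = 15.29 m.
Width = 2Δx = 30.6 m.

30.6 m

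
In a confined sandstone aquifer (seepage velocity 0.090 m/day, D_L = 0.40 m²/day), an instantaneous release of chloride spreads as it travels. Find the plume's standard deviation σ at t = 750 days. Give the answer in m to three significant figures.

24.5 m

Dispersive spreading gives a Gaussian with σ² = 2Dt; advection only shifts the center.
σ = √(2 × 0.40 × 750) = 24.5 m.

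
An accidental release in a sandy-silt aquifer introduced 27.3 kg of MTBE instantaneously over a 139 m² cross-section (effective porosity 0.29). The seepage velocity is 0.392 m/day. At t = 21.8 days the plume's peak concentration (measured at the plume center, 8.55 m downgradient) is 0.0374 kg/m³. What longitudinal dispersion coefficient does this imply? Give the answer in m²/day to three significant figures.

At the plume center C_max = M/(n_e·A·√(4πDt)), so D = M²/(4πt·(n_e·A·C_max)²).
n_e·A·C_max = 0.29 × 139 × 0.0374 = 1.508 kg/m.
D = 27.3²/(4π × 21.8 × 1.508²) = 1.20 m²/day.

1.20 m²/day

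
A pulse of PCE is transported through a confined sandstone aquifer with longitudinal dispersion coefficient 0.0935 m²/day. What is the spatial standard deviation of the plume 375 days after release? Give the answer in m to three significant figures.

Dispersive spreading gives a Gaussian with σ² = 2Dt; advection only shifts the center.
σ = √(2 × 0.0935 × 375) = 8.37 m.

8.37 m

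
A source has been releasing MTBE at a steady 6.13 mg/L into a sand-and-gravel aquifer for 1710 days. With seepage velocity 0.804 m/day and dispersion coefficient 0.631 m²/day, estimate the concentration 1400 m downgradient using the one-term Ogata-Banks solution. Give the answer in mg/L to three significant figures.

For a continuous step input, C/C₀ ≈ ½·erfc((x−vt)/(2√(Dt))).
vt = 0.804 × 1710 = 1374.84 m and 2√(Dt) = 2√(0.631 × 1710) = 65.70 m.
Argument (x−vt)/(2√(Dt)) = (1400 − 1374.84)/65.70 = 0.3830; ½·erfc(0.3830) = 0.2940.
C = 6.13 × 0.2940 = 1.80 mg/L.

1.80 mg/L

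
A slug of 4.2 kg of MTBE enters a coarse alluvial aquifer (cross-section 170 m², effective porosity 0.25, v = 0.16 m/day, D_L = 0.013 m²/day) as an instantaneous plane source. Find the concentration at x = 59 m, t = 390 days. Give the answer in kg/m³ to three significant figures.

For an instantaneous plane source, C(x,t) = M/(n_e·A·√(4πDt)) · exp(−(x−vt)²/(4Dt)), with n_e·A the pore (flow) area.
Plume center vt = 0.16 × 390 = 62.4 m, so the well at 59 m is 3.4 m upgradient of the peak.
√(4πDt) = 7.982 m, giving peak height M/(n_e·A·√(4πDt)) = 4.2/(0.25 × 170 × 7.982) = 0.01238 kg/m³.
(x−vt)²/(4Dt) = (-3.4)²/(4 × 0.013 × 390) = 0.5700; exp(−0.5700) = 0.5655.
C = 0.01238 × 0.5655 = 0.00700 kg/m³.

0.00700 kg/m³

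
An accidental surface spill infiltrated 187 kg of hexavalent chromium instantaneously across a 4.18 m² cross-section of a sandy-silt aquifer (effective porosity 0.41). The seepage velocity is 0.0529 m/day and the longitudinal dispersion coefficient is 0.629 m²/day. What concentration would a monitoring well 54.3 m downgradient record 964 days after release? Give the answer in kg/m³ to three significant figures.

1.24 kg/m³

For an instantaneous plane source, C(x,t) = M/(n_e·A·√(4πDt)) · exp(−(x−vt)²/(4Dt)), with n_e·A the pore (flow) area.
Plume center vt = 0.0529 × 964 = 50.9956 m, so the well at 54.3 m is 3.3044 m downgradient of the peak.
√(4πDt) = 87.29 m, giving peak height M/(n_e·A·√(4πDt)) = 187/(0.41 × 4.18 × 87.29) = 1.250 kg/m³.
(x−vt)²/(4Dt) = (3.3044)²/(4 × 0.629 × 964) = 0.004502; exp(−0.004502) = 0.9955.
C = 1.250 × 0.9955 = 1.24 kg/m³.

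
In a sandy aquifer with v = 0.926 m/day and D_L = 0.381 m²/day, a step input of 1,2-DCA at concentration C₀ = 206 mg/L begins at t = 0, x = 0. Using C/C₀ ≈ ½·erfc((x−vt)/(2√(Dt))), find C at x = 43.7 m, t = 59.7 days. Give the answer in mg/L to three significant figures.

For a continuous step input, C/C₀ ≈ ½·erfc((x−vt)/(2√(Dt))).
vt = 0.926 × 59.7 = 55.2822 m and 2√(Dt) = 2√(0.381 × 59.7) = 9.538 m.
Argument (x−vt)/(2√(Dt)) = (43.7 − 55.2822)/9.538 = -1.214; ½·erfc(-1.214) = 0.9570.
C = 206 × 0.9570 = 197 mg/L.

197 mg/L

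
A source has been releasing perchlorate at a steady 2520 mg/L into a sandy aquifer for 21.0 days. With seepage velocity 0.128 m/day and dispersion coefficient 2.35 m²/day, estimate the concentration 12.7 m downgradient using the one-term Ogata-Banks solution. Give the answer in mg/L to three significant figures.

395 mg/L

For a continuous step input, C/C₀ ≈ ½·erfc((x−vt)/(2√(Dt))).
vt = 0.128 × 21.0 = 2.688 m and 2√(Dt) = 2√(2.35 × 21.0) = 14.05 m.
Argument (x−vt)/(2√(Dt)) = (12.7 − 2.688)/14.05 = 0.7126; ½·erfc(0.7126) = 0.1568.
C = 2520 × 0.1568 = 395 mg/L.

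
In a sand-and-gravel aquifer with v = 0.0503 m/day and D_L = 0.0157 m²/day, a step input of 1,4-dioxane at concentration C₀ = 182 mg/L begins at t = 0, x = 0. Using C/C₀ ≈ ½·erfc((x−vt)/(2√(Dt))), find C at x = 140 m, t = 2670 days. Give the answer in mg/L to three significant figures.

For a continuous step input, C/C₀ ≈ ½·erfc((x−vt)/(2√(Dt))).
vt = 0.0503 × 2670 = 134.301 m and 2√(Dt) = 2√(0.0157 × 2670) = 12.95 m.
Argument (x−vt)/(2√(Dt)) = (140 − 134.301)/12.95 = 0.4401; ½·erfc(0.4401) = 0.2668.
C = 182 × 0.2668 = 48.6 mg/L.

48.6 mg/L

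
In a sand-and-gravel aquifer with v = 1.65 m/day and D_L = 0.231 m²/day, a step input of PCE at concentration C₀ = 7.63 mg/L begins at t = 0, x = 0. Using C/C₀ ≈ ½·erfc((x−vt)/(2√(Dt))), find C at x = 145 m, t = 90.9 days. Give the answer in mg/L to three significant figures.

For a continuous step input, C/C₀ ≈ ½·erfc((x−vt)/(2√(Dt))).
vt = 1.65 × 90.9 = 149.985 m and 2√(Dt) = 2√(0.231 × 90.9) = 9.165 m.
Argument (x−vt)/(2√(Dt)) = (145 − 149.985)/9.165 = -0.5439; ½·erfc(-0.5439) = 0.7791.
C = 7.63 × 0.7791 = 5.94 mg/L.

5.94 mg/L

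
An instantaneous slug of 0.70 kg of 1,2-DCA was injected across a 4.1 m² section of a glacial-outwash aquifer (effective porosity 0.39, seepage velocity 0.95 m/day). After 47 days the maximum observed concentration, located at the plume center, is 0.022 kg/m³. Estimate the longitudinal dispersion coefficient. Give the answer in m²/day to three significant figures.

At the plume center C_max = M/(n_e·A·√(4πDt)), so D = M²/(4πt·(n_e·A·C_max)²).
n_e·A·C_max = 0.39 × 4.1 × 0.022 = 0.03518 kg/m.
D = 0.70²/(4π × 47 × 0.03518²) = 0.670 m²/day.

0.670 m²/day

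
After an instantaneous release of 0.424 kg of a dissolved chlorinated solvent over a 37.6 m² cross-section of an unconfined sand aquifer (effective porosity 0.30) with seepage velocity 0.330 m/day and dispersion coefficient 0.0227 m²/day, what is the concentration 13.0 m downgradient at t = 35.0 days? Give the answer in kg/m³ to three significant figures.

For an instantaneous plane source, C(x,t) = M/(n_e·A·√(4πDt)) · exp(−(x−vt)²/(4Dt)), with n_e·A the pore (flow) area.
Plume center vt = 0.330 × 35.0 = 11.55 m, so the well at 13.0 m is 1.45 m downgradient of the peak.
√(4πDt) = 3.160 m, giving peak height M/(n_e·A·√(4πDt)) = 0.424/(0.30 × 37.6 × 3.160) = 0.01190 kg/m³.
(x−vt)²/(4Dt) = (1.45)²/(4 × 0.0227 × 35.0) = 0.6616; exp(−0.6616) = 0.5160.
C = 0.01190 × 0.5160 = 0.00614 kg/m³.

0.00614 kg/m³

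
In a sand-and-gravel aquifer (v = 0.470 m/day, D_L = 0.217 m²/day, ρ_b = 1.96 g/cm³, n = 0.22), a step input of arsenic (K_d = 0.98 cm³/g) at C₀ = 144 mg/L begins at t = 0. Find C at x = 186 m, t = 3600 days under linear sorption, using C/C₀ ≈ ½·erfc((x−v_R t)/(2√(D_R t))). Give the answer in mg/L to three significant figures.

Retardation factor R = 1 + ρ_b·K_d/n = 1 + 1.96 × 0.98/0.22 = 9.731.
Sorption retards both mechanisms: v_R = v/R = 0.04830 m/day, D_R = D/R = 0.02230 m²/day.
v_R·t = 0.04830 × 3600 = 173.88 m; 2√(D_R t) = 17.92 m; argument = (186 − 173.88)/17.92 = 0.6763.
C = C₀ × ½·erfc(0.6763) = 144 × 0.1694 = 24.4 mg/L.

24.4 mg/L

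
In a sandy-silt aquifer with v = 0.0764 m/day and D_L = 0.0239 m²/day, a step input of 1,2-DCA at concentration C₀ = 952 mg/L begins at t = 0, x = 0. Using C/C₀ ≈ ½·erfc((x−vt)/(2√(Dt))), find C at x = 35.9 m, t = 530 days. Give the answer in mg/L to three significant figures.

For a continuous step input, C/C₀ ≈ ½·erfc((x−vt)/(2√(Dt))).
vt = 0.0764 × 530 = 40.492 m and 2√(Dt) = 2√(0.0239 × 530) = 7.118 m.
Argument (x−vt)/(2√(Dt)) = (35.9 − 40.492)/7.118 = -0.6451; ½·erfc(-0.6451) = 0.8192.
C = 952 × 0.8192 = 780 mg/L.

780 mg/L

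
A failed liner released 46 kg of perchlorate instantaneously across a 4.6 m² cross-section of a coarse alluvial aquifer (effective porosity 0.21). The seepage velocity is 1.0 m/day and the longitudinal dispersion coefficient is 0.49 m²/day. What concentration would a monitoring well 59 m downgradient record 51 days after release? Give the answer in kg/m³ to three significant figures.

1.42 kg/m³

For an instantaneous plane source, C(x,t) = M/(n_e·A·√(4πDt)) · exp(−(x−vt)²/(4Dt)), with n_e·A the pore (flow) area.
Plume center vt = 1.0 × 51 = 51 m, so the well at 59 m is 8 m downgradient of the peak.
√(4πDt) = 17.72 m, giving peak height M/(n_e·A·√(4πDt)) = 46/(0.21 × 4.6 × 17.72) = 2.687 kg/m³.
(x−vt)²/(4Dt) = (8)²/(4 × 0.49 × 51) = 0.6403; exp(−0.6403) = 0.5271.
C = 2.687 × 0.5271 = 1.42 kg/m³.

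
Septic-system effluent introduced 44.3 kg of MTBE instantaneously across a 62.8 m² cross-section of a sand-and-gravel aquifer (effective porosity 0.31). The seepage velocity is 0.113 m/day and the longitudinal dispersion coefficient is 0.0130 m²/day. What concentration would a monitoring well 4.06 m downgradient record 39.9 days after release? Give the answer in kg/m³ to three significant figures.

0.809 kg/m³

For an instantaneous plane source, C(x,t) = M/(n_e·A·√(4πDt)) · exp(−(x−vt)²/(4Dt)), with n_e·A the pore (flow) area.
Plume center vt = 0.113 × 39.9 = 4.5087 m, so the well at 4.06 m is 0.4487 m upgradient of the peak.
√(4πDt) = 2.553 m, giving peak height M/(n_e·A·√(4πDt)) = 44.3/(0.31 × 62.8 × 2.553) = 0.8913 kg/m³.
(x−vt)²/(4Dt) = (-0.4487)²/(4 × 0.0130 × 39.9) = 0.09704; exp(−0.09704) = 0.9075.
C = 0.8913 × 0.9075 = 0.809 kg/m³.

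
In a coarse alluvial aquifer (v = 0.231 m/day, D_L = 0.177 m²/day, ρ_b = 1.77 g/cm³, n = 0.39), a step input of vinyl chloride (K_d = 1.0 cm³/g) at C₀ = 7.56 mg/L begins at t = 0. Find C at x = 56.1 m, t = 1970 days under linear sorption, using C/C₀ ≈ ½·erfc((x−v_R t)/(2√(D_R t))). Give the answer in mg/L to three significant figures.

Retardation factor R = 1 + ρ_b·K_d/n = 1 + 1.77 × 1.0/0.39 = 5.538.
Sorption retards both mechanisms: v_R = v/R = 0.04171 m/day, D_R = D/R = 0.03196 m²/day.
v_R·t = 0.04171 × 1970 = 82.1687 m; 2√(D_R t) = 15.87 m; argument = (56.1 − 82.1687)/15.87 = -1.643.
C = C₀ × ½·erfc(-1.643) = 7.56 × 0.9899 = 7.48 mg/L.

7.48 mg/L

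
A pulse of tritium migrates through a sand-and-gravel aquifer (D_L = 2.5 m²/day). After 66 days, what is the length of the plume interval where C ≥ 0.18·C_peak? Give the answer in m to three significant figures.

67.3 m

The plume is Gaussian with σ = √(2Dt) = √(2 × 2.5 × 66) = 18.17 m.
C/C_peak = exp(−Δx²/(2σ²)) = 0.18 ⇒ Δx = σ·√(−2 ln 0.18) = 18.17 × 1.852 = 33.65 m.
Width = 2Δx = 67.3 m.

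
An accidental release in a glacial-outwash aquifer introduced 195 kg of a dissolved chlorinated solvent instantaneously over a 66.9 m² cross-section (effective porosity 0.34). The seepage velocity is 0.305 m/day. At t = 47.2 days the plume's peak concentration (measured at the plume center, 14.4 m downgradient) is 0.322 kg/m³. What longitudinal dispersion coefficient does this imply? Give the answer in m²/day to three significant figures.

1.20 m²/day

At the plume center C_max = M/(n_e·A·√(4πDt)), so D = M²/(4πt·(n_e·A·C_max)²).
n_e·A·C_max = 0.34 × 66.9 × 0.322 = 7.324 kg/m.
D = 195²/(4π × 47.2 × 7.324²) = 1.20 m²/day.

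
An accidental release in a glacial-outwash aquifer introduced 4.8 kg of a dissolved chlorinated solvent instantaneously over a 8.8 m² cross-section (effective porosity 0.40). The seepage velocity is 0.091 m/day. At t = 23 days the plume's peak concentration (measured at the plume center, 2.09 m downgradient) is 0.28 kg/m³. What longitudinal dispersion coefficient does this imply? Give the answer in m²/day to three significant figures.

At the plume center C_max = M/(n_e·A·√(4πDt)), so D = M²/(4πt·(n_e·A·C_max)²).
n_e·A·C_max = 0.40 × 8.8 × 0.28 = 0.9856 kg/m.
D = 4.8²/(4π × 23 × 0.9856²) = 0.0821 m²/day.

0.0821 m²/day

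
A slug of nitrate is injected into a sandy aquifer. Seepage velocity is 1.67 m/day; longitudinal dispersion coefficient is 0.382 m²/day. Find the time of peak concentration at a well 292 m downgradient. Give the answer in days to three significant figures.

For the 1D instantaneous-source solution, setting ∂C/∂t = 0 at fixed x gives v²t² + 2Dt − x² = 0, so t = (√(D² + v²x²) − D)/v².
√(D² + v²x²) = √(0.382² + 1.67² × 292²) = 487.6; v² = 2.7889.
t = (487.6 − 0.382)/2.7889 = 175 days (vs. the pure-advection estimate x/v = 175 d).

175 days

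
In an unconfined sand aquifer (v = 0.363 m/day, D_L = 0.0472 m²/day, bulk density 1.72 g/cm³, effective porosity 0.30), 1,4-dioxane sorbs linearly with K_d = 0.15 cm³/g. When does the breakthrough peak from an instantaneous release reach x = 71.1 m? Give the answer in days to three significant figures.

Retardation factor R = 1 + ρ_b·K_d/n = 1 + 1.72 × 0.15/0.30 = 1.860.
Sorption retards both mechanisms: v_R = v/R = 0.1952 m/day, D_R = D/R = 0.02538 m²/day.
Peak time from v_R²t² + 2D_R t − x² = 0: t = (√(D_R² + v_R²x²) − D_R)/v_R².
√(D_R² + v_R²x²) = √(0.02538² + 0.1952² × 71.1²) = 13.88; v_R² = 0.03810.
t = (13.88 − 0.02538)/0.03810 = 364 days.

364 days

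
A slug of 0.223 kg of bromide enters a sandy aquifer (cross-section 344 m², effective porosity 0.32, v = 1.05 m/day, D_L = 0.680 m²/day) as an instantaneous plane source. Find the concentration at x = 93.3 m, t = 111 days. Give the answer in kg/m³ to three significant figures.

For an instantaneous plane source, C(x,t) = M/(n_e·A·√(4πDt)) · exp(−(x−vt)²/(4Dt)), with n_e·A the pore (flow) area.
Plume center vt = 1.05 × 111 = 116.55 m, so the well at 93.3 m is 23.25 m upgradient of the peak.
√(4πDt) = 30.80 m, giving peak height M/(n_e·A·√(4πDt)) = 0.223/(0.32 × 344 × 30.80) = 6.577e-05 kg/m³.
(x−vt)²/(4Dt) = (-23.25)²/(4 × 0.680 × 111) = 1.790; exp(−1.790) = 0.1670.
C = 6.577e-05 × 0.1670 = 1.10e-05 kg/m³.

1.10e-05 kg/m³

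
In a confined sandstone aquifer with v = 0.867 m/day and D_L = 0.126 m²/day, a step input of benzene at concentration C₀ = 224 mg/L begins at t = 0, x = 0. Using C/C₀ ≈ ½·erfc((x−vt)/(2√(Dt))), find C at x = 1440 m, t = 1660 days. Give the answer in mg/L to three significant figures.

109 mg/L

For a continuous step input, C/C₀ ≈ ½·erfc((x−vt)/(2√(Dt))).
vt = 0.867 × 1660 = 1439.22 m and 2√(Dt) = 2√(0.126 × 1660) = 28.92 m.
Argument (x−vt)/(2√(Dt)) = (1440 − 1439.22)/28.92 = 0.02697; ½·erfc(0.02697) = 0.4848.
C = 224 × 0.4848 = 109 mg/L.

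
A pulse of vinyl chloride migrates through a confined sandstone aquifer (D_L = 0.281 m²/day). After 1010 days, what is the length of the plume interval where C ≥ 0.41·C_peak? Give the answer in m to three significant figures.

The plume is Gaussian with σ = √(2Dt) = √(2 × 0.281 × 1010) = 23.82 m.
C/C_peak = exp(−Δx²/(2σ²)) = 0.41 ⇒ Δx = σ·√(−2 ln 0.41) = 23.82 × 1.335 = 31.80 m.
Width = 2Δx = 63.6 m.

63.6 m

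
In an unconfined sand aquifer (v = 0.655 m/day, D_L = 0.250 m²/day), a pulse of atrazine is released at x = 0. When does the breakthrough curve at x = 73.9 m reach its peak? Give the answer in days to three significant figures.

112 days

For the 1D instantaneous-source solution, setting ∂C/∂t = 0 at fixed x gives v²t² + 2Dt − x² = 0, so t = (√(D² + v²x²) − D)/v².
√(D² + v²x²) = √(0.250² + 0.655² × 73.9²) = 48.41; v² = 0.429025.
t = (48.41 − 0.250)/0.429025 = 112 days (vs. the pure-advection estimate x/v = 113 d).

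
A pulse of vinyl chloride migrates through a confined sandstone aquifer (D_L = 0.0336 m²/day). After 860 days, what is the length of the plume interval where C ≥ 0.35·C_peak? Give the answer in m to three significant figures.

The plume is Gaussian with σ = √(2Dt) = √(2 × 0.0336 × 860) = 7.602 m.
C/C_peak = exp(−Δx²/(2σ²)) = 0.35 ⇒ Δx = σ·√(−2 ln 0.35) = 7.602 × 1.449 = 11.02 m.
Width = 2Δx = 22.0 m.

22.0 m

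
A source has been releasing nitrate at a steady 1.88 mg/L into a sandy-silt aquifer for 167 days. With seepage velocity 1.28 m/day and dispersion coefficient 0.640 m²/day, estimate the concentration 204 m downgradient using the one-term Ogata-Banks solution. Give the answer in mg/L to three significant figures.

1.41 mg/L

For a continuous step input, C/C₀ ≈ ½·erfc((x−vt)/(2√(Dt))).
vt = 1.28 × 167 = 213.76 m and 2√(Dt) = 2√(0.640 × 167) = 20.68 m.
Argument (x−vt)/(2√(Dt)) = (204 − 213.76)/20.68 = -0.4720; ½·erfc(-0.4720) = 0.7478.
C = 1.88 × 0.7478 = 1.41 mg/L.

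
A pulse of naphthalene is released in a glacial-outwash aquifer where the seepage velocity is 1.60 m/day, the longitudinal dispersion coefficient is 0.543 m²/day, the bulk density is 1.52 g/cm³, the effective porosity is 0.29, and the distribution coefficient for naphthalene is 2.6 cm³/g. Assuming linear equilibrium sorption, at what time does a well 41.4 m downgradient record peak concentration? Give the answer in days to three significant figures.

Retardation factor R = 1 + ρ_b·K_d/n = 1 + 1.52 × 2.6/0.29 = 14.63.
Sorption retards both mechanisms: v_R = v/R = 0.1094 m/day, D_R = D/R = 0.03712 m²/day.
Peak time from v_R²t² + 2D_R t − x² = 0: t = (√(D_R² + v_R²x²) − D_R)/v_R².
√(D_R² + v_R²x²) = √(0.03712² + 0.1094² × 41.4²) = 4.529; v_R² = 0.01197.
t = (4.529 − 0.03712)/0.01197 = 375 days.

375 days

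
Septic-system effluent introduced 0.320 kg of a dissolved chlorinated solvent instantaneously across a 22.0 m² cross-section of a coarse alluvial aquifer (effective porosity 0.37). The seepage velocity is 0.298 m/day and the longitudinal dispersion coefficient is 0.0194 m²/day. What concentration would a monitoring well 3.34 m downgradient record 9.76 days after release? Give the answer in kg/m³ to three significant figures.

0.0199 kg/m³

For an instantaneous plane source, C(x,t) = M/(n_e·A·√(4πDt)) · exp(−(x−vt)²/(4Dt)), with n_e·A the pore (flow) area.
Plume center vt = 0.298 × 9.76 = 2.90848 m, so the well at 3.34 m is 0.43152 m downgradient of the peak.
√(4πDt) = 1.543 m, giving peak height M/(n_e·A·√(4πDt)) = 0.320/(0.37 × 22.0 × 1.543) = 0.02548 kg/m³.
(x−vt)²/(4Dt) = (0.43152)²/(4 × 0.0194 × 9.76) = 0.2459; exp(−0.2459) = 0.7820.
C = 0.02548 × 0.7820 = 0.0199 kg/m³.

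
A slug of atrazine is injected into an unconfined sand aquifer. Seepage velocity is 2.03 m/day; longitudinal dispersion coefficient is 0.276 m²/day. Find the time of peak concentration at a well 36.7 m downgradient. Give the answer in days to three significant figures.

18.0 days

For the 1D instantaneous-source solution, setting ∂C/∂t = 0 at fixed x gives v²t² + 2Dt − x² = 0, so t = (√(D² + v²x²) − D)/v².
√(D² + v²x²) = √(0.276² + 2.03² × 36.7²) = 74.50; v² = 4.1209.
t = (74.50 − 0.276)/4.1209 = 18.0 days (vs. the pure-advection estimate x/v = 18.1 d).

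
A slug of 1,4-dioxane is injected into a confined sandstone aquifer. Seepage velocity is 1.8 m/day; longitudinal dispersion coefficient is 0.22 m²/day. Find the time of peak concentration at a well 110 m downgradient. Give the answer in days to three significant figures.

For the 1D instantaneous-source solution, setting ∂C/∂t = 0 at fixed x gives v²t² + 2Dt − x² = 0, so t = (√(D² + v²x²) − D)/v².
√(D² + v²x²) = √(0.22² + 1.8² × 110²) = 198.0; v² = 3.24.
t = (198.0 − 0.22)/3.24 = 61.0 days (vs. the pure-advection estimate x/v = 61.1 d).

61.0 days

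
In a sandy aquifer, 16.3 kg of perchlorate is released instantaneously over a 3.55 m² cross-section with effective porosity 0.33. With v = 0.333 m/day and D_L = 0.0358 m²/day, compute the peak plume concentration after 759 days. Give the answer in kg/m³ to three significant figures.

The peak of an instantaneous 1D plume sits at x = vt; there the Gaussian factor is 1 and C_max = M/(n_e·A·√(4πDt)), where n_e·A is the pore area the mass is dissolved in.
√(4πDt) = √(4π × 0.0358 × 759) = 18.48 m, so C_max = 16.3/(0.33 × 3.55 × 18.48) = 0.753 kg/m³.

0.753 kg/m³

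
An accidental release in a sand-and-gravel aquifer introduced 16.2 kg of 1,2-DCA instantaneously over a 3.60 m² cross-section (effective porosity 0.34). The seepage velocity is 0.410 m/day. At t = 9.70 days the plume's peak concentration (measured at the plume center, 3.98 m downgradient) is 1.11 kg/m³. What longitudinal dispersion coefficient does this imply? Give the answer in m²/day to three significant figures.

1.17 m²/day

At the plume center C_max = M/(n_e·A·√(4πDt)), so D = M²/(4πt·(n_e·A·C_max)²).
n_e·A·C_max = 0.34 × 3.60 × 1.11 = 1.359 kg/m.
D = 16.2²/(4π × 9.70 × 1.359²) = 1.17 m²/day.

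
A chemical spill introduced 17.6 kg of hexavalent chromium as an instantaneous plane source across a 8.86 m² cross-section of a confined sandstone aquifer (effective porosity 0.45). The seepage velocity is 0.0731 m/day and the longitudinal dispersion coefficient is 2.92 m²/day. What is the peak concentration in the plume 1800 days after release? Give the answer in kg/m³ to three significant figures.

0.0172 kg/m³

The peak of an instantaneous 1D plume sits at x = vt; there the Gaussian factor is 1 and C_max = M/(n_e·A·√(4πDt)), where n_e·A is the pore area the mass is dissolved in.
√(4πDt) = √(4π × 2.92 × 1800) = 257.0 m, so C_max = 17.6/(0.45 × 8.86 × 257.0) = 0.0172 kg/m³.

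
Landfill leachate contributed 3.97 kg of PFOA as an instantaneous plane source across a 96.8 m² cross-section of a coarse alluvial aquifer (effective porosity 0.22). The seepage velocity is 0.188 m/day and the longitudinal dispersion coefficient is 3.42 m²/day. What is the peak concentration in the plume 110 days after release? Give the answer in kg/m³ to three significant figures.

The peak of an instantaneous 1D plume sits at x = vt; there the Gaussian factor is 1 and C_max = M/(n_e·A·√(4πDt)), where n_e·A is the pore area the mass is dissolved in.
√(4πDt) = √(4π × 3.42 × 110) = 68.76 m, so C_max = 3.97/(0.22 × 96.8 × 68.76) = 0.00271 kg/m³.

0.00271 kg/m³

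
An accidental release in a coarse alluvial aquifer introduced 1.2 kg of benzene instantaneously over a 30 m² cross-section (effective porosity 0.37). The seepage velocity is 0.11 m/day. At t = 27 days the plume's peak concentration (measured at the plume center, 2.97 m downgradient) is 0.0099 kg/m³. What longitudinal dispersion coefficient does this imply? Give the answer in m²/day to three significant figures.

0.351 m²/day

At the plume center C_max = M/(n_e·A·√(4πDt)), so D = M²/(4πt·(n_e·A·C_max)²).
n_e·A·C_max = 0.37 × 30 × 0.0099 = 0.1099 kg/m.
D = 1.2²/(4π × 27 × 0.1099²) = 0.351 m²/day.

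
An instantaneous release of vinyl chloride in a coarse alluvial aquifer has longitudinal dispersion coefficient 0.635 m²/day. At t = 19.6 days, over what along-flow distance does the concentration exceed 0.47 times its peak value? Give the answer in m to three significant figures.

12.3 m

The plume is Gaussian with σ = √(2Dt) = √(2 × 0.635 × 19.6) = 4.989 m.
C/C_peak = exp(−Δx²/(2σ²)) = 0.47 ⇒ Δx = σ·√(−2 ln 0.47) = 4.989 × 1.229 = 6.131 m.
Width = 2Δx = 12.3 m.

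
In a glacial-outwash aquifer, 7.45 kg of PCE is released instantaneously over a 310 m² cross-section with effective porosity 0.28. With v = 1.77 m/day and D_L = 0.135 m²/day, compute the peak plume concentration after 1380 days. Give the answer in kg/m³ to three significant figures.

The peak of an instantaneous 1D plume sits at x = vt; there the Gaussian factor is 1 and C_max = M/(n_e·A·√(4πDt)), where n_e·A is the pore area the mass is dissolved in.
√(4πDt) = √(4π × 0.135 × 1380) = 48.39 m, so C_max = 7.45/(0.28 × 310 × 48.39) = 0.00177 kg/m³.

0.00177 kg/m³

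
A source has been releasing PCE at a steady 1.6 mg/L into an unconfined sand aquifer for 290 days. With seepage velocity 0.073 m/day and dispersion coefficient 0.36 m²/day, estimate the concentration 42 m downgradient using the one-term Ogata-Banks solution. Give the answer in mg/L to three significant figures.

For a continuous step input, C/C₀ ≈ ½·erfc((x−vt)/(2√(Dt))).
vt = 0.073 × 290 = 21.17 m and 2√(Dt) = 2√(0.36 × 290) = 20.44 m.
Argument (x−vt)/(2√(Dt)) = (42 − 21.17)/20.44 = 1.019; ½·erfc(1.019) = 0.07478.
C = 1.6 × 0.07478 = 0.120 mg/L.

0.120 mg/L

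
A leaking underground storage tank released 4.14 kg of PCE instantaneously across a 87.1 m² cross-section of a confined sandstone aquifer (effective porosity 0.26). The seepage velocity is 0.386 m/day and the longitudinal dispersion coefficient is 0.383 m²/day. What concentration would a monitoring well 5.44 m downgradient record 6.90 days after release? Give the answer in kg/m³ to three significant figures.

0.0153 kg/m³

For an instantaneous plane source, C(x,t) = M/(n_e·A·√(4πDt)) · exp(−(x−vt)²/(4Dt)), with n_e·A the pore (flow) area.
Plume center vt = 0.386 × 6.90 = 2.6634 m, so the well at 5.44 m is 2.7766 m downgradient of the peak.
√(4πDt) = 5.763 m, giving peak height M/(n_e·A·√(4πDt)) = 4.14/(0.26 × 87.1 × 5.763) = 0.03172 kg/m³.
(x−vt)²/(4Dt) = (2.7766)²/(4 × 0.383 × 6.90) = 0.7293; exp(−0.7293) = 0.4822.
C = 0.03172 × 0.4822 = 0.0153 kg/m³.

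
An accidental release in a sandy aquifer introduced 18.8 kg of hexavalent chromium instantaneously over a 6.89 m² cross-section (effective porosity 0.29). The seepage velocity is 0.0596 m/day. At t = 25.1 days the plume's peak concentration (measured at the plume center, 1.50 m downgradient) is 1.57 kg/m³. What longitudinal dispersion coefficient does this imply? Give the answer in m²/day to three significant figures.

0.114 m²/day

At the plume center C_max = M/(n_e·A·√(4πDt)), so D = M²/(4πt·(n_e·A·C_max)²).
n_e·A·C_max = 0.29 × 6.89 × 1.57 = 3.137 kg/m.
D = 18.8²/(4π × 25.1 × 3.137²) = 0.114 m²/day.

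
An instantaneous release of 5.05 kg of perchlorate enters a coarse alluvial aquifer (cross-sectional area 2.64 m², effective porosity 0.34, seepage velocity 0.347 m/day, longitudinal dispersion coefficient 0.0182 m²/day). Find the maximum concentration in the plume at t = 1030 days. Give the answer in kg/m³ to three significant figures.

The peak of an instantaneous 1D plume sits at x = vt; there the Gaussian factor is 1 and C_max = M/(n_e·A·√(4πDt)), where n_e·A is the pore area the mass is dissolved in.
√(4πDt) = √(4π × 0.0182 × 1030) = 15.35 m, so C_max = 5.05/(0.34 × 2.64 × 15.35) = 0.367 kg/m³.

0.367 kg/m³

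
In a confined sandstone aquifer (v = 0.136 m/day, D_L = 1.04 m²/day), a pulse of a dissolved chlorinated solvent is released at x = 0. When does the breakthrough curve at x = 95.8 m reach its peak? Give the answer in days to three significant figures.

For the 1D instantaneous-source solution, setting ∂C/∂t = 0 at fixed x gives v²t² + 2Dt − x² = 0, so t = (√(D² + v²x²) − D)/v².
√(D² + v²x²) = √(1.04² + 0.136² × 95.8²) = 13.07; v² = 0.018496.
t = (13.07 − 1.04)/0.018496 = 650 days (vs. the pure-advection estimate x/v = 704 d).

650 days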